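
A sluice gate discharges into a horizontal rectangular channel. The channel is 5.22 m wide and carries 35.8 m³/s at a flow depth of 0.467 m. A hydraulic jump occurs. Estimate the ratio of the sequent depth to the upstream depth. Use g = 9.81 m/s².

y₂/y₁ = 9.22

q = Q/b = 35.8/5.22 = 6.86 m²/s; V₁ = q/y₁ = 14.7 m/s. Fr₁ = V₁/√(g·y₁) = 6.86.
From the momentum equation for a rectangular channel, y₂/y₁ = ½[√(1 + 8Fr₁²) − 1] = ½[√377.6 − 1] = 9.22.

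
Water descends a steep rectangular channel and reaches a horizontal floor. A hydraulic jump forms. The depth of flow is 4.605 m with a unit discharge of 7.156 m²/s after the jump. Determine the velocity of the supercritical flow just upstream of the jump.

V₁ = 15.95 m/s

V₂ = q/y₂ = 7.156/4.605 = 1.554 m/s; Fr₂ = V₂/√(g·y₂) = 0.2312.
Applying the sequent-depth relation in reverse, y₁/y₂ = ½[√(1 + 8Fr₂²) − 1] = ½[√1.4276 − 1] = 0.09742.
y₁ = 0.09742 × 4.605 = 0.4486 m.
V₁ = q/y₁ = 7.156/0.4486 = 15.95 m/s.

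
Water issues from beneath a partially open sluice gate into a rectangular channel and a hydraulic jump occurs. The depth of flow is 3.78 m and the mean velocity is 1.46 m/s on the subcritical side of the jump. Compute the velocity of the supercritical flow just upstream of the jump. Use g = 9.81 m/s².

V₁ = 14.0 m/s

Fr₂ = V₂/√(g·y₂) = 1.46/√(9.81×3.78) = 0.240.
The Bélanger relation is symmetric: y₁/y₂ = ½[√(1 + 8Fr₂²) − 1] = ½[√1.460 − 1] = 0.104.
y₁ = 0.104 × 3.78 = 0.394 m.
V₁ = q/y₁ = 5.52/0.394 = 14.0 m/s.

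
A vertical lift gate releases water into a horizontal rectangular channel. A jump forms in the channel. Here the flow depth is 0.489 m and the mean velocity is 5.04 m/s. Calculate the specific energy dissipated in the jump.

ΔE = 0.252 m

Fr₁ = V₁/√(g·y₁) = 5.04/√(9.81×0.489) = 2.30.
From the momentum equation for a rectangular channel, y₂/y₁ = ½[√(1 + 8Fr₁²) − 1] = ½[√43.36 − 1] = 2.79.
y₂ = 2.79 × 0.489 = 1.37 m.
q = V₁·y₁ = 5.04 × 0.489 = 2.46 m²/s. V₂ = q/y₂ = 2.46/1.37 = 1.80 m/s. E₁ = y₁ + V₁²/2g = 1.78 m; E₂ = y₂ + V₂²/2g = 1.53 m. ΔE = E₁ − E₂ = 0.252 m.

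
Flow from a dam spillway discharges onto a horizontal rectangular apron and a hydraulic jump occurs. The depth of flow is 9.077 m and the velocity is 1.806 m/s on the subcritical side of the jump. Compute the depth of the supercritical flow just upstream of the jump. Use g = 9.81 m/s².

Fr₂ = V₂/√(g·y₂) = 1.806/√(9.81×9.077) = 0.1914.
Since the conjugate-depth ratio holds either way, y₁/y₂ = ½[√(1 + 8Fr₂²) − 1] = ½[√1.2930 − 1] = 0.06856.
y₁ = 0.06856 × 9.077 = 0.6223 m.

y₁ = 0.6223 m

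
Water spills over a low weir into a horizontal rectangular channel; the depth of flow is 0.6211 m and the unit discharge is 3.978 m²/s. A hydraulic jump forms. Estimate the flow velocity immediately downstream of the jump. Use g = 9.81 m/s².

V₂ = 1.999 m/s

V₁ = q/y₁ = 3.978/0.6211 = 6.405 m/s. Fr₁ = V₁/√(g·y₁) = 6.405/√(9.81×0.6211) = 2.595.
Bélanger equation: y₂/y₁ = ½[√(1 + 8Fr₁²) − 1] = ½[√54.860 − 1] = 3.203.
y₂ = 3.203 × 0.6211 = 1.990 m.
V₂ = q/y₂ = 3.978/1.990 = 1.999 m/s.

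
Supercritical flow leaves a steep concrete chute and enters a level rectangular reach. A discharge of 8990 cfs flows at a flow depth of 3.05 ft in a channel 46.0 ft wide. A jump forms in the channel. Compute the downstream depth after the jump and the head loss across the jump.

q = Q/b = 8990/46.0 = 195 ft²/s; V₁ = q/y₁ = 64.1 ft/s. Fr₁ = V₁/√(g·y₁) = 6.47.
From the momentum equation for a rectangular channel, y₂/y₁ = ½[√(1 + 8Fr₁²) − 1] = ½[√335.5 − 1] = 8.66.
y₂ = 8.66 × 3.05 = 26.4 ft.
V₂ = q/y₂ = 195/26.4 = 7.40 ft/s. E₁ = y₁ + V₁²/2g = 66.8 ft; E₂ = y₂ + V₂²/2g = 27.3 ft. ΔE = E₁ − E₂ = 39.5 ft.

y₂ = 26.4 ft; ΔE = 39.5 ft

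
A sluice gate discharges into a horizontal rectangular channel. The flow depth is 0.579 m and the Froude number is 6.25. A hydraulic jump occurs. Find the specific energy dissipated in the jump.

Fr₁ = 6.25 (given).
Bélanger equation: y₂/y₁ = ½[√(1 + 8Fr₁²) − 1] = ½[√313.5 − 1] = 8.35.
y₂ = 8.35 × 0.579 = 4.84 m.
Head loss: ΔE = (y₂ − y₁)³/(4y₁y₂) = (4.84 − 0.579)³/(4×0.579×4.84) = 77.2/11.2 = 6.89 m.

ΔE = 6.89 m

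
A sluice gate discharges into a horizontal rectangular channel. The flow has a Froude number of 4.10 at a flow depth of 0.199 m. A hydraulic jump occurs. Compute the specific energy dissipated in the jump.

Fr₁ = 4.10 (given).
Conjugate-depth relation: y₂/y₁ = ½[√(1 + 8Fr₁²) − 1] = ½[√135.5 − 1] = 5.32.
y₂ = 5.32 × 0.199 = 1.06 m.
V₁ = Fr₁·√(g·y₁) = 4.10×√(9.81×0.199) = 5.73 m/s; q = V₁·y₁ = 1.14 m²/s. V₂ = q/y₂ = 1.14/1.06 = 1.08 m/s. E₁ = y₁ + V₁²/2g = 1.87 m; E₂ = y₂ + V₂²/2g = 1.12 m. ΔE = E₁ − E₂ = 0.754 m.

ΔE = 0.754 m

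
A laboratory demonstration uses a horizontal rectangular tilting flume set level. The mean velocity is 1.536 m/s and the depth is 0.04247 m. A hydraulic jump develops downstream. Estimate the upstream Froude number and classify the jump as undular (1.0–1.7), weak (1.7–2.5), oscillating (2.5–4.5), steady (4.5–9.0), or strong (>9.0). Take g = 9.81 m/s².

Fr₁ = 2.380; weak jump

Fr₁ = V₁/√(g·y₁) = 1.536/√(9.81×0.04247) = 2.380.
Fr₁ = 2.380 lies in the weak range.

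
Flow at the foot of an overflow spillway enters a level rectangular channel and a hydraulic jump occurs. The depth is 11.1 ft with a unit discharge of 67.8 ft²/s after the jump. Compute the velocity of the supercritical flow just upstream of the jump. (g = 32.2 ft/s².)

V₁ = 34.4 ft/s

V₂ = q/y₂ = 67.8/11.1 = 6.11 ft/s; Fr₂ = V₂/√(g·y₂) = 0.323.
From the momentum equation (using Fr₂), y₁/y₂ = ½[√(1 + 8Fr₂²) − 1] = ½[√1.835 − 1] = 0.177.
y₁ = 0.177 × 11.1 = 1.97 ft.
V₁ = q/y₁ = 67.8/1.97 = 34.4 ft/s.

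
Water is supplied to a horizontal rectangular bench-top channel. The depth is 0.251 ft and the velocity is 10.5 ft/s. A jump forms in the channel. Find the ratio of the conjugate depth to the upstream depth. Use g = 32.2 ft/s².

Fr₁ = V₁/√(g·y₁) = 10.5/√(32.2×0.251) = 3.69.
From the momentum equation for a rectangular channel, y₂/y₁ = ½[√(1 + 8Fr₁²) − 1] = ½[√110.1 − 1] = 4.75.

y₂/y₁ = 4.75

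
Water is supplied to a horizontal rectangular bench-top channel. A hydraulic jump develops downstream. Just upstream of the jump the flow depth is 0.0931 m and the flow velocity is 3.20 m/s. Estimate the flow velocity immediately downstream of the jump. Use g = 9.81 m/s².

V₂ = 0.751 m/s

Fr₁ = V₁/√(g·y₁) = 3.20/√(9.81×0.0931) = 3.35.
Sequent-depth ratio: y₂/y₁ = ½[√(1 + 8Fr₁²) − 1] = ½[√90.70 − 1] = 4.26.
y₂ = 4.26 × 0.0931 = 0.397 m.
q = V₁·y₁ = 3.20 × 0.0931 = 0.298 m²/s.
V₂ = q/y₂ = 0.298/0.397 = 0.751 m/s.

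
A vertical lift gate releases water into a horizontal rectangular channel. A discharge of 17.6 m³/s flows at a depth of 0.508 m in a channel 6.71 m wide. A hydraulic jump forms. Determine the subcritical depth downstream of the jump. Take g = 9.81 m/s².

q = Q/b = 17.6/6.71 = 2.62 m²/s; V₁ = q/y₁ = 5.16 m/s. Fr₁ = V₁/√(g·y₁) = 2.31.
Bélanger equation: y₂/y₁ = ½[√(1 + 8Fr₁²) − 1] = ½[√43.80 − 1] = 2.81.
y₂ = 2.81 × 0.508 = 1.43 m.

y₂ = 1.43 m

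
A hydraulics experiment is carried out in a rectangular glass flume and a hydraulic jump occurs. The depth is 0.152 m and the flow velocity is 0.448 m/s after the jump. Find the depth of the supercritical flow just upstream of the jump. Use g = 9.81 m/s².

Fr₂ = V₂/√(g·y₂) = 0.448/√(9.81×0.152) = 0.367.
The Bélanger relation is symmetric: y₁/y₂ = ½[√(1 + 8Fr₂²) − 1] = ½[√2.077 − 1] = 0.221.
y₁ = 0.221 × 0.152 = 0.0335 m.

y₁ = 0.0335 m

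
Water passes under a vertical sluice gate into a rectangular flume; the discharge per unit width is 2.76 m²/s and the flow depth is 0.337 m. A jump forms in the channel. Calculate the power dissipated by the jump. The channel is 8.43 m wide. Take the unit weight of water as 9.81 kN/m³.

V₁ = q/y₁ = 2.76/0.337 = 8.19 m/s. Fr₁ = V₁/√(g·y₁) = 8.19/√(9.81×0.337) = 4.50.
From the momentum equation for a rectangular channel, y₂/y₁ = ½[√(1 + 8Fr₁²) − 1] = ½[√163.3 − 1] = 5.89.
y₂ = 5.89 × 0.337 = 1.98 m.
Head loss: ΔE = (y₂ − y₁)³/(4y₁y₂) = (1.98 − 0.337)³/(4×0.337×1.98) = 4.47/2.68 = 1.67 m.
Q = q·b = 2.76 × 8.43 = 23.3 m³/s. P = γ·Q·ΔE = 9.81 × 23.3 × 1.67 = 382 kW.

P = 382 kW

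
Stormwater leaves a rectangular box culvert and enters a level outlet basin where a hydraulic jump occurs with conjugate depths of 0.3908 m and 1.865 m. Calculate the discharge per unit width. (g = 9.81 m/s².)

q = 2.840 m²/s

For a rectangular channel the momentum equation gives q² = ½·g·y₁·y₂·(y₁ + y₂) = ½×9.81×0.3908×1.865×2.256 = 8.064.
q = √8.064 = 2.840 m²/s.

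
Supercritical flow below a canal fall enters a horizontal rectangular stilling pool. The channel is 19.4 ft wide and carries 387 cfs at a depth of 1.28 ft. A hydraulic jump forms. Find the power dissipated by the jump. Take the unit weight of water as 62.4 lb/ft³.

P = 36.1 hp

q = Q/b = 387/19.4 = 19.9 ft²/s; V₁ = q/y₁ = 15.6 ft/s. Fr₁ = V₁/√(g·y₁) = 2.43.
Conjugate-depth relation: y₂/y₁ = ½[√(1 + 8Fr₁²) − 1] = ½[√48.14 − 1] = 2.97.
y₂ = 2.97 × 1.28 = 3.80 ft.
V₂ = q/y₂ = 19.9/3.80 = 5.25 ft/s. E₁ = y₁ + V₁²/2g = 5.05 ft; E₂ = y₂ + V₂²/2g = 4.23 ft. ΔE = E₁ − E₂ = 0.823 ft.
P = γ·Q·ΔE/550 = 62.4 × 387 × 0.823 / 550 = 36.1 hp.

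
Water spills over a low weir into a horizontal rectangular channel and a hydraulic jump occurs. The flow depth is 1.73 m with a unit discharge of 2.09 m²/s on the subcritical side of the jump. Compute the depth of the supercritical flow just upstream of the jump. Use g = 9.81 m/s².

y₁ = 0.259 m

V₂ = q/y₂ = 2.09/1.73 = 1.21 m/s; Fr₂ = V₂/√(g·y₂) = 0.293.
The Bélanger relation is symmetric: y₁/y₂ = ½[√(1 + 8Fr₂²) − 1] = ½[√1.688 − 1] = 0.150.
y₁ = 0.150 × 1.73 = 0.259 m.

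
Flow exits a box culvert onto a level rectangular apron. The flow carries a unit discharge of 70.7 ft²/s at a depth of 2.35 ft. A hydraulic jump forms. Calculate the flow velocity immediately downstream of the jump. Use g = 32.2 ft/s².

V₁ = q/y₁ = 70.7/2.35 = 30.1 ft/s. Fr₁ = V₁/√(g·y₁) = 30.1/√(32.2×2.35) = 3.46.
By Bélanger, y₂/y₁ = ½[√(1 + 8Fr₁²) − 1] = ½[√96.69 − 1] = 4.42.
y₂ = 4.42 × 2.35 = 10.4 ft.
V₂ = q/y₂ = 70.7/10.4 = 6.81 ft/s.

V₂ = 6.81 ft/s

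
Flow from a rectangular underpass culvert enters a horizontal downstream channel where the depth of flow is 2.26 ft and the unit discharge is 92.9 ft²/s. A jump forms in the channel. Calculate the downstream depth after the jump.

V₁ = q/y₁ = 92.9/2.26 = 41.1 ft/s. Fr₁ = V₁/√(g·y₁) = 41.1/√(32.2×2.26) = 4.82.
From the momentum equation for a rectangular channel, y₂/y₁ = ½[√(1 + 8Fr₁²) − 1] = ½[√186.8 − 1] = 6.33.
y₂ = 6.33 × 2.26 = 14.3 ft.

y₂ = 14.3 ft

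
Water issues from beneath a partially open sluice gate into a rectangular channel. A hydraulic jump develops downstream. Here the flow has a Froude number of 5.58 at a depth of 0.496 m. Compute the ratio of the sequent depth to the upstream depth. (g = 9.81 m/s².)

y₂/y₁ = 7.41

Fr₁ = 5.58 (given).
Bélanger equation: y₂/y₁ = ½[√(1 + 8Fr₁²) − 1] = ½[√250.1 − 1] = 7.41.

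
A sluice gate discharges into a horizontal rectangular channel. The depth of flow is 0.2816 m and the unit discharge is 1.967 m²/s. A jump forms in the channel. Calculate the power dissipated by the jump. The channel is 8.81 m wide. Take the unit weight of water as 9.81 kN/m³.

V₁ = q/y₁ = 1.967/0.2816 = 6.985 m/s. Fr₁ = V₁/√(g·y₁) = 6.985/√(9.81×0.2816) = 4.203.
Sequent-depth ratio: y₂/y₁ = ½[√(1 + 8Fr₁²) − 1] = ½[√142.30 − 1] = 5.464.
y₂ = 5.464 × 0.2816 = 1.539 m.
V₂ = q/y₂ = 1.967/1.539 = 1.278 m/s. E₁ = y₁ + V₁²/2g = 2.768 m; E₂ = y₂ + V₂²/2g = 1.622 m. ΔE = E₁ − E₂ = 1.146 m.
Q = q·b = 1.967 × 8.81 = 17.33 m³/s. P = γ·Q·ΔE = 9.81 × 17.33 × 1.146 = 194.9 kW.

P = 194.9 kW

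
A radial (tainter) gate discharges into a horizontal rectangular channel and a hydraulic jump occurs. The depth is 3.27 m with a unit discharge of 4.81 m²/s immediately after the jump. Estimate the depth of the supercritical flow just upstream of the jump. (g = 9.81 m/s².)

y₁ = 0.394 m

V₂ = q/y₂ = 4.81/3.27 = 1.47 m/s; Fr₂ = V₂/√(g·y₂) = 0.260.
The Bélanger relation is symmetric: y₁/y₂ = ½[√(1 + 8Fr₂²) − 1] = ½[√1.540 − 1] = 0.120.
y₁ = 0.120 × 3.27 = 0.394 m.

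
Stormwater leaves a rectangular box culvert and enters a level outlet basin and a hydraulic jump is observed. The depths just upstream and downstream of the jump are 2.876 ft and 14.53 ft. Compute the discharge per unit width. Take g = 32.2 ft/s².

q = 108.2 ft²/s

For a rectangular channel the momentum equation gives q² = ½·g·y₁·y₂·(y₁ + y₂) = ½×32.2×2.876×14.53×17.41 = 11711.
q = √11711 = 108.2 ft²/s.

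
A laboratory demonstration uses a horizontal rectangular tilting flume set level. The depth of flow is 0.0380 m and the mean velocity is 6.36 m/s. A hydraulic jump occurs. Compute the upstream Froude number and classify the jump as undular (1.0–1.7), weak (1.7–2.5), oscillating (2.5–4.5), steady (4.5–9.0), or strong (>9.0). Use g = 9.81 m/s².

Fr₁ = V₁/√(g·y₁) = 6.36/√(9.81×0.0380) = 10.4.
Fr₁ = 10.4 lies in the strong range.

Fr₁ = 10.4; strong jump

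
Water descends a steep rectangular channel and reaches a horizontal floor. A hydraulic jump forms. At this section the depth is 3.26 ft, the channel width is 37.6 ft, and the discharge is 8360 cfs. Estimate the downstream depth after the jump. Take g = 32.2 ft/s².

q = Q/b = 8360/37.6 = 222 ft²/s; V₁ = q/y₁ = 68.2 ft/s. Fr₁ = V₁/√(g·y₁) = 6.66.
By Bélanger, y₂/y₁ = ½[√(1 + 8Fr₁²) − 1] = ½[√355.5 − 1] = 8.93.
y₂ = 8.93 × 3.26 = 29.1 ft.

y₂ = 29.1 ft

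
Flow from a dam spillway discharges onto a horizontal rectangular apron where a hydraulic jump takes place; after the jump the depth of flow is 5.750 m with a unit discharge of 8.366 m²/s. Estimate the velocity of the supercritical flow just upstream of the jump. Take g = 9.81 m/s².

V₂ = q/y₂ = 8.366/5.750 = 1.455 m/s; Fr₂ = V₂/√(g·y₂) = 0.1937.
The Bélanger relation is symmetric: y₁/y₂ = ½[√(1 + 8Fr₂²) − 1] = ½[√1.3002 − 1] = 0.07014.
y₁ = 0.07014 × 5.750 = 0.4033 m.
V₁ = q/y₁ = 8.366/0.4033 = 20.74 m/s.

V₁ = 20.74 m/s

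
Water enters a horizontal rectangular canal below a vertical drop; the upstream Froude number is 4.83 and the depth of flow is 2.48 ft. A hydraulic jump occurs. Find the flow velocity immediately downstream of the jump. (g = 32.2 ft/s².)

Fr₁ = 4.83 (given).
Sequent-depth ratio: y₂/y₁ = ½[√(1 + 8Fr₁²) − 1] = ½[√187.6 − 1] = 6.35.
y₂ = 6.35 × 2.48 = 15.7 ft.
V₁ = Fr₁·√(g·y₁) = 4.83×√(32.2×2.48) = 43.2 ft/s; q = V₁·y₁ = 107 ft²/s.
V₂ = q/y₂ = 107/15.7 = 6.80 ft/s.

V₂ = 6.80 ft/s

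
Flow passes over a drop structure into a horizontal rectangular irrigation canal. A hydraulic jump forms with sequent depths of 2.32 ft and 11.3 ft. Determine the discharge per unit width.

q = 75.8 ft²/s

For a rectangular channel the momentum equation gives q² = ½·g·y₁·y₂·(y₁ + y₂) = ½×32.2×2.32×11.3×13.6 = 5749.
q = √5749 = 75.8 ft²/s.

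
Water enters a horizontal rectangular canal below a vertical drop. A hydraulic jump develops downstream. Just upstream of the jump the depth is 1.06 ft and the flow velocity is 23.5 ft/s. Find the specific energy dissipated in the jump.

Fr₁ = V₁/√(g·y₁) = 23.5/√(32.2×1.06) = 4.02.
By Bélanger, y₂/y₁ = ½[√(1 + 8Fr₁²) − 1] = ½[√130.4 − 1] = 5.21.
y₂ = 5.21 × 1.06 = 5.52 ft.
q = V₁·y₁ = 23.5 × 1.06 = 24.9 ft²/s. V₂ = q/y₂ = 24.9/5.52 = 4.51 ft/s. E₁ = y₁ + V₁²/2g = 9.64 ft; E₂ = y₂ + V₂²/2g = 5.84 ft. ΔE = E₁ − E₂ = 3.80 ft.

ΔE = 3.80 ft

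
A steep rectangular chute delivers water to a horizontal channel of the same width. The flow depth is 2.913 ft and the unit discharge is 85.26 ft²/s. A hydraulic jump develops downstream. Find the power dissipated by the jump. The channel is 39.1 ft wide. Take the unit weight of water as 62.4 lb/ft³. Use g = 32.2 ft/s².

P = 1595 hp

V₁ = q/y₁ = 85.26/2.913 = 29.27 ft/s. Fr₁ = V₁/√(g·y₁) = 29.27/√(32.2×2.913) = 3.022.
By Bélanger, y₂/y₁ = ½[√(1 + 8Fr₁²) − 1] = ½[√74.064 − 1] = 3.803.
y₂ = 3.803 × 2.913 = 11.08 ft.
V₂ = q/y₂ = 85.26/11.08 = 7.696 ft/s. E₁ = y₁ + V₁²/2g = 16.22 ft; E₂ = y₂ + V₂²/2g = 12.00 ft. ΔE = E₁ − E₂ = 4.217 ft.
Q = q·b = 85.26 × 39.1 = 3334 cfs. P = γ·Q·ΔE/550 = 62.4 × 3334 × 4.217 / 550 = 1595 hp.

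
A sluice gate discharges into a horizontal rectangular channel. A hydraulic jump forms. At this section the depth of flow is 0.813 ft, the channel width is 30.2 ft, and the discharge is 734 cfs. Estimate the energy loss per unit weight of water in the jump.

q = Q/b = 734/30.2 = 24.3 ft²/s; V₁ = q/y₁ = 29.9 ft/s. Fr₁ = V₁/√(g·y₁) = 5.84.
Sequent-depth ratio: y₂/y₁ = ½[√(1 + 8Fr₁²) − 1] = ½[√274.1 − 1] = 7.78.
y₂ = 7.78 × 0.813 = 6.32 ft.
V₂ = q/y₂ = 24.3/6.32 = 3.84 ft/s. E₁ = y₁ + V₁²/2g = 14.7 ft; E₂ = y₂ + V₂²/2g = 6.55 ft. ΔE = E₁ − E₂ = 8.14 ft.

ΔE = 8.14 ft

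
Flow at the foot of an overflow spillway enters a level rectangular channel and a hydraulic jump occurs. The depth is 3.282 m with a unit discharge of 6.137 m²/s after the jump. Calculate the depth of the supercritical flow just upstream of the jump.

V₂ = q/y₂ = 6.137/3.282 = 1.870 m/s; Fr₂ = V₂/√(g·y₂) = 0.3295.
Since the conjugate-depth ratio holds either way, y₁/y₂ = ½[√(1 + 8Fr₂²) − 1] = ½[√1.8688 − 1] = 0.1835.
y₁ = 0.1835 × 3.282 = 0.6023 m.

y₁ = 0.6023 m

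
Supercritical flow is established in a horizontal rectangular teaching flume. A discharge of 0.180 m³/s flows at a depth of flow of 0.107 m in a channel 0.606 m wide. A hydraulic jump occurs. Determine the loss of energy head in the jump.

q = Q/b = 0.180/0.606 = 0.297 m²/s; V₁ = q/y₁ = 2.78 m/s. Fr₁ = V₁/√(g·y₁) = 2.71.
Sequent-depth ratio: y₂/y₁ = ½[√(1 + 8Fr₁²) − 1] = ½[√59.73 − 1] = 3.36.
y₂ = 3.36 × 0.107 = 0.360 m.
Head loss: ΔE = (y₂ − y₁)³/(4y₁y₂) = (0.360 − 0.107)³/(4×0.107×0.360) = 0.0162/0.154 = 0.105 m.

ΔE = 0.105 m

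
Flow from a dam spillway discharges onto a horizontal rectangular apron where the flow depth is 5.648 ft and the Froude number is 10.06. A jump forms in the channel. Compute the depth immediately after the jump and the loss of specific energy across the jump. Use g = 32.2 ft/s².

Fr₁ = 10.06 (given).
Sequent-depth ratio: y₂/y₁ = ½[√(1 + 8Fr₁²) − 1] = ½[√810.63 − 1] = 13.74.
y₂ = 13.74 × 5.648 = 77.58 ft.
Head loss: ΔE = (y₂ − y₁)³/(4y₁y₂) = (77.58 − 5.648)³/(4×5.648×77.58) = 372186/1753 = 212.4 ft.

y₂ = 77.58 ft; ΔE = 212.4 ft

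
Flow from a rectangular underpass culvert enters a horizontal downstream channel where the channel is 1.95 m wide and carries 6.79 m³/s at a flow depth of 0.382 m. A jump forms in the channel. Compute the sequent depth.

q = Q/b = 6.79/1.95 = 3.48 m²/s; V₁ = q/y₁ = 9.12 m/s. Fr₁ = V₁/√(g·y₁) = 4.71.
By Bélanger, y₂/y₁ = ½[√(1 + 8Fr₁²) − 1] = ½[√178.4 − 1] = 6.18.
y₂ = 6.18 × 0.382 = 2.36 m.

y₂ = 2.36 m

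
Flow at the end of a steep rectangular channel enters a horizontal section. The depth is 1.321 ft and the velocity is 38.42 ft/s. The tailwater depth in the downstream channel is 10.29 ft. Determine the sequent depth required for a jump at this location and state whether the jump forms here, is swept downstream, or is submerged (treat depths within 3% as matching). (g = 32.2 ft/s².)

Fr₁ = V₁/√(g·y₁) = 38.42/√(32.2×1.321) = 5.891.
Sequent-depth ratio: y₂/y₁ = ½[√(1 + 8Fr₁²) − 1] = ½[√278.62 − 1] = 7.846.
y₂ = 7.846 × 1.321 = 10.36 ft.
Tailwater y_tw = 10.29 ft: y_tw ≈ y₂, so the jump forms here.

y₂ = 10.36 ft; the jump forms here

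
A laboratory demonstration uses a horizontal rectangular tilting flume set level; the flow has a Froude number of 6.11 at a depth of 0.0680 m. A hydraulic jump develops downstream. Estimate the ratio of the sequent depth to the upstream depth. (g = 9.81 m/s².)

y₂/y₁ = 8.16

Fr₁ = 6.11 (given).
Sequent-depth ratio: y₂/y₁ = ½[√(1 + 8Fr₁²) − 1] = ½[√299.7 − 1] = 8.16.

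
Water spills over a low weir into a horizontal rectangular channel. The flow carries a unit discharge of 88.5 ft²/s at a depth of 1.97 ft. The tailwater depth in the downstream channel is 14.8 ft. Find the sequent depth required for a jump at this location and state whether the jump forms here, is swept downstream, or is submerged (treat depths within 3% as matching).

y₂ = 14.8 ft; the jump forms here

V₁ = q/y₁ = 88.5/1.97 = 44.9 ft/s. Fr₁ = V₁/√(g·y₁) = 44.9/√(32.2×1.97) = 5.64.
Sequent-depth ratio: y₂/y₁ = ½[√(1 + 8Fr₁²) − 1] = ½[√255.5 − 1] = 7.49.
y₂ = 7.49 × 1.97 = 14.8 ft.
Tailwater y_tw = 14.8 ft: y_tw ≈ y₂, so the jump forms here.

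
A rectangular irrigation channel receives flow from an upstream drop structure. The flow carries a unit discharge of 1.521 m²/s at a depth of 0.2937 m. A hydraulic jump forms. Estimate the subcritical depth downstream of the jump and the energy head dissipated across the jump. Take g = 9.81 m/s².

y₂ = 1.129 m; ΔE = 0.4393 m

V₁ = q/y₁ = 1.521/0.2937 = 5.179 m/s. Fr₁ = V₁/√(g·y₁) = 5.179/√(9.81×0.2937) = 3.051.
Bélanger equation: y₂/y₁ = ½[√(1 + 8Fr₁²) − 1] = ½[√75.468 − 1] = 3.844.
y₂ = 3.844 × 0.2937 = 1.129 m.
Head loss: ΔE = (y₂ − y₁)³/(4y₁y₂) = (1.129 − 0.2937)³/(4×0.2937×1.129) = 0.5825/1.326 = 0.4393 m.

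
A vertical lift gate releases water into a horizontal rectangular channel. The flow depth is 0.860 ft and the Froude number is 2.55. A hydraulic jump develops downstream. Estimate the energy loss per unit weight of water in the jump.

ΔE = 0.672 ft

Fr₁ = 2.55 (given).
Conjugate-depth relation: y₂/y₁ = ½[√(1 + 8Fr₁²) − 1] = ½[√53.02 − 1] = 3.14.
y₂ = 3.14 × 0.860 = 2.70 ft.
Head loss: ΔE = (y₂ − y₁)³/(4y₁y₂) = (2.70 − 0.860)³/(4×0.860×2.70) = 6.24/9.29 = 0.672 ft.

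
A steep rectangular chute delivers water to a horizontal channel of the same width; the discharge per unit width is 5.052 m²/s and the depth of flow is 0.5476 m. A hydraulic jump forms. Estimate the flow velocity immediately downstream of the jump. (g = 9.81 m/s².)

V₂ = 1.791 m/s

V₁ = q/y₁ = 5.052/0.5476 = 9.226 m/s. Fr₁ = V₁/√(g·y₁) = 9.226/√(9.81×0.5476) = 3.980.
Sequent-depth ratio: y₂/y₁ = ½[√(1 + 8Fr₁²) − 1] = ½[√127.75 − 1] = 5.151.
y₂ = 5.151 × 0.5476 = 2.821 m.
V₂ = q/y₂ = 5.052/2.821 = 1.791 m/s.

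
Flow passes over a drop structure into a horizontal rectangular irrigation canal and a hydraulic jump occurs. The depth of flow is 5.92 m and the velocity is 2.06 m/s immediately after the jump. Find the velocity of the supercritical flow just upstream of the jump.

Fr₂ = V₂/√(g·y₂) = 2.06/√(9.81×5.92) = 0.270.
From the momentum equation (using Fr₂), y₁/y₂ = ½[√(1 + 8Fr₂²) − 1] = ½[√1.585 − 1] = 0.129.
y₁ = 0.129 × 5.92 = 0.766 m.
V₁ = q/y₁ = 12.2/0.766 = 15.9 m/s.

V₁ = 15.9 m/s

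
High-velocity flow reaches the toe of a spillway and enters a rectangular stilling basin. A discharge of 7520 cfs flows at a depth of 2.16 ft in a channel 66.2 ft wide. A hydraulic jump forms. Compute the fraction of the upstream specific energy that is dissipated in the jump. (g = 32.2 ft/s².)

q = Q/b = 7520/66.2 = 114 ft²/s; V₁ = q/y₁ = 52.6 ft/s. Fr₁ = V₁/√(g·y₁) = 6.31.
Sequent-depth ratio: y₂/y₁ = ½[√(1 + 8Fr₁²) − 1] = ½[√319.1 − 1] = 8.43.
y₂ = 8.43 × 2.16 = 18.2 ft.
E₁ = y₁ + V₁²/2g = 45.1 ft. ΔE = (y₂ − y₁)³/(4y₁y₂) = 26.3 ft. ΔE/E₁ = 26.3/45.1 = 0.583.

ΔE/E₁ = 0.583 (58.3%)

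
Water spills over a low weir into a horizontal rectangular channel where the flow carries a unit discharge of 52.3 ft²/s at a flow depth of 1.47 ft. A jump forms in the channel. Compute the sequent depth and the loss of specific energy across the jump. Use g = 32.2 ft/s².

y₂ = 10.0 ft; ΔE = 10.7 ft

V₁ = q/y₁ = 52.3/1.47 = 35.6 ft/s. Fr₁ = V₁/√(g·y₁) = 35.6/√(32.2×1.47) = 5.17.
From the momentum equation for a rectangular channel, y₂/y₁ = ½[√(1 + 8Fr₁²) − 1] = ½[√214.9 − 1] = 6.83.
y₂ = 6.83 × 1.47 = 10.0 ft.
V₂ = q/y₂ = 52.3/10.0 = 5.21 ft/s. E₁ = y₁ + V₁²/2g = 21.1 ft; E₂ = y₂ + V₂²/2g = 10.5 ft. ΔE = E₁ − E₂ = 10.7 ft.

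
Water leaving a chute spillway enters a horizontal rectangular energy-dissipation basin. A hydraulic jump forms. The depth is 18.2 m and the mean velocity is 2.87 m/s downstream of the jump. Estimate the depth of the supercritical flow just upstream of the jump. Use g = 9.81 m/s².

Fr₂ = V₂/√(g·y₂) = 2.87/√(9.81×18.2) = 0.215.
From the momentum equation (using Fr₂), y₁/y₂ = ½[√(1 + 8Fr₂²) − 1] = ½[√1.369 − 1] = 0.0850.
y₁ = 0.0850 × 18.2 = 1.55 m.

y₁ = 1.55 m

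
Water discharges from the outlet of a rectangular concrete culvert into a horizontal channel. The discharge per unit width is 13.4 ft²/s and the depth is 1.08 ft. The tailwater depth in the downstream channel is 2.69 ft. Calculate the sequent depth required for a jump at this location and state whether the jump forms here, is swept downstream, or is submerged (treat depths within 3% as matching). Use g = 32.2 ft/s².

V₁ = q/y₁ = 13.4/1.08 = 12.4 ft/s. Fr₁ = V₁/√(g·y₁) = 12.4/√(32.2×1.08) = 2.10.
Conjugate-depth relation: y₂/y₁ = ½[√(1 + 8Fr₁²) − 1] = ½[√36.41 − 1] = 2.52.
y₂ = 2.52 × 1.08 = 2.72 ft.
Tailwater y_tw = 2.69 ft: y_tw ≈ y₂, so the jump forms here.

y₂ = 2.72 ft; the jump forms here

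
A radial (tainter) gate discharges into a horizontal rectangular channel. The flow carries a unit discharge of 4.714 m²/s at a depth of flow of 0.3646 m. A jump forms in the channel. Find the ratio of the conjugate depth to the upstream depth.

V₁ = q/y₁ = 4.714/0.3646 = 12.93 m/s. Fr₁ = V₁/√(g·y₁) = 12.93/√(9.81×0.3646) = 6.836.
Bélanger equation: y₂/y₁ = ½[√(1 + 8Fr₁²) − 1] = ½[√374.90 − 1] = 9.181.

y₂/y₁ = 9.181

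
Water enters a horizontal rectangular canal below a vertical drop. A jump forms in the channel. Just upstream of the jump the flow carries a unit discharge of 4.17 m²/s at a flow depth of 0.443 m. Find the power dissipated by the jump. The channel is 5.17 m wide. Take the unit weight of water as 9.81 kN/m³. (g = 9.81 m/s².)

V₁ = q/y₁ = 4.17/0.443 = 9.41 m/s. Fr₁ = V₁/√(g·y₁) = 9.41/√(9.81×0.443) = 4.52.
From the momentum equation for a rectangular channel, y₂/y₁ = ½[√(1 + 8Fr₁²) − 1] = ½[√164.1 − 1] = 5.91.
y₂ = 5.91 × 0.443 = 2.62 m.
Head loss: ΔE = (y₂ − y₁)³/(4y₁y₂) = (2.62 − 0.443)³/(4×0.443×2.62) = 10.3/4.64 = 2.21 m.
Q = q·b = 4.17 × 5.17 = 21.6 m³/s. P = γ·Q·ΔE = 9.81 × 21.6 × 2.21 = 468 kW.

P = 468 kW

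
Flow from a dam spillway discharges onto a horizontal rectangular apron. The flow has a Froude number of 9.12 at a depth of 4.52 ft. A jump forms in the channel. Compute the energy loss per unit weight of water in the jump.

ΔE = 135 ft

Fr₁ = 9.12 (given).
Bélanger equation: y₂/y₁ = ½[√(1 + 8Fr₁²) − 1] = ½[√666.4 − 1] = 12.4.
y₂ = 12.4 × 4.52 = 56.1 ft.
Head loss: ΔE = (y₂ − y₁)³/(4y₁y₂) = (56.1 − 4.52)³/(4×4.52×56.1) = 137077/1014 = 135 ft.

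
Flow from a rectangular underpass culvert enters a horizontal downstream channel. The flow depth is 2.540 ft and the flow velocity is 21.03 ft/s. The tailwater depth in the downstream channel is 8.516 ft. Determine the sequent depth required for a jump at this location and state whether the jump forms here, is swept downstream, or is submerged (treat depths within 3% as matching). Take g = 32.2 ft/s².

Fr₁ = V₁/√(g·y₁) = 21.03/√(32.2×2.540) = 2.325.
From the momentum equation for a rectangular channel, y₂/y₁ = ½[√(1 + 8Fr₁²) − 1] = ½[√44.259 − 1] = 2.826.
y₂ = 2.826 × 2.540 = 7.179 ft.
Tailwater y_tw = 8.516 ft: y_tw > y₂, so the jump is submerged.

y₂ = 7.179 ft; the jump is submerged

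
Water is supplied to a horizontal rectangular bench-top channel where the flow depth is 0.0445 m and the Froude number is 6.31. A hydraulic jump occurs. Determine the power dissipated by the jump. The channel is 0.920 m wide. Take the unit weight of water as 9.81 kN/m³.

Fr₁ = 6.31 (given).
By Bélanger, y₂/y₁ = ½[√(1 + 8Fr₁²) − 1] = ½[√319.5 − 1] = 8.44.
y₂ = 8.44 × 0.0445 = 0.375 m.
V₁ = Fr₁·√(g·y₁) = 6.31×√(9.81×0.0445) = 4.17 m/s; q = V₁·y₁ = 0.186 m²/s. V₂ = q/y₂ = 0.186/0.375 = 0.494 m/s. E₁ = y₁ + V₁²/2g = 0.930 m; E₂ = y₂ + V₂²/2g = 0.388 m. ΔE = E₁ − E₂ = 0.542 m.
Q = q·b = 0.186 × 0.920 = 0.171 m³/s. P = γ·Q·ΔE = 9.81 × 0.171 × 0.542 = 0.908 kW.

P = 0.908 kW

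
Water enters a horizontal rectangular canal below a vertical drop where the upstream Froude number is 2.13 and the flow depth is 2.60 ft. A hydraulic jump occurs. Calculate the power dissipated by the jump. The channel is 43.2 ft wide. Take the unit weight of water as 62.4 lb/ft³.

Fr₁ = 2.13 (given).
Sequent-depth ratio: y₂/y₁ = ½[√(1 + 8Fr₁²) − 1] = ½[√37.30 − 1] = 2.55.
y₂ = 2.55 × 2.60 = 6.64 ft.
V₁ = Fr₁·√(g·y₁) = 2.13×√(32.2×2.60) = 19.5 ft/s; q = V₁·y₁ = 50.7 ft²/s. V₂ = q/y₂ = 50.7/6.64 = 7.63 ft/s. E₁ = y₁ + V₁²/2g = 8.50 ft; E₂ = y₂ + V₂²/2g = 7.54 ft. ΔE = E₁ − E₂ = 0.954 ft.
Q = q·b = 50.7 × 43.2 = 2189 cfs. P = γ·Q·ΔE/550 = 62.4 × 2189 × 0.954 / 550 = 237 hp.

P = 237 hp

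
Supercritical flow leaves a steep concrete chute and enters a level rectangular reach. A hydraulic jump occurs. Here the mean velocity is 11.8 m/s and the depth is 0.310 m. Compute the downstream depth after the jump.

y₂ = 2.82 m

Fr₁ = V₁/√(g·y₁) = 11.8/√(9.81×0.310) = 6.77.
Sequent-depth ratio: y₂/y₁ = ½[√(1 + 8Fr₁²) − 1] = ½[√367.3 − 1] = 9.08.
y₂ = 9.08 × 0.310 = 2.82 m.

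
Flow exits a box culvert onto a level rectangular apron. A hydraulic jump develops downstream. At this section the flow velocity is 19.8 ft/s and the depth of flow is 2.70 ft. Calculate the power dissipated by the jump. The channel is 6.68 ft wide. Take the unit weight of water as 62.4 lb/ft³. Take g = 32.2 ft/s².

P = 39.6 hp

Fr₁ = V₁/√(g·y₁) = 19.8/√(32.2×2.70) = 2.12.
By Bélanger, y₂/y₁ = ½[√(1 + 8Fr₁²) − 1] = ½[√37.07 − 1] = 2.54.
y₂ = 2.54 × 2.70 = 6.87 ft.
q = V₁·y₁ = 19.8 × 2.70 = 53.5 ft²/s. V₂ = q/y₂ = 53.5/6.87 = 7.78 ft/s. E₁ = y₁ + V₁²/2g = 8.79 ft; E₂ = y₂ + V₂²/2g = 7.81 ft. ΔE = E₁ − E₂ = 0.977 ft.
Q = q·b = 53.5 × 6.68 = 357 cfs. P = γ·Q·ΔE/550 = 62.4 × 357 × 0.977 / 550 = 39.6 hp.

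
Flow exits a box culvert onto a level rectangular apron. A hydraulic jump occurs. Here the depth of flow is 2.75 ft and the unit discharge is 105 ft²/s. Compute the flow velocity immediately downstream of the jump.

V₂ = 7.26 ft/s

V₁ = q/y₁ = 105/2.75 = 38.2 ft/s. Fr₁ = V₁/√(g·y₁) = 38.2/√(32.2×2.75) = 4.06.
Conjugate-depth relation: y₂/y₁ = ½[√(1 + 8Fr₁²) − 1] = ½[√132.7 − 1] = 5.26.
y₂ = 5.26 × 2.75 = 14.5 ft.
V₂ = q/y₂ = 105/14.5 = 7.26 ft/s.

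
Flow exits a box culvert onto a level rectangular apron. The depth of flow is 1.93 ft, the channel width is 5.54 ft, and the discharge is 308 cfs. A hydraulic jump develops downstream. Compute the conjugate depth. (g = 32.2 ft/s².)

y₂ = 9.06 ft

q = Q/b = 308/5.54 = 55.6 ft²/s; V₁ = q/y₁ = 28.8 ft/s. Fr₁ = V₁/√(g·y₁) = 3.65.
By Bélanger, y₂/y₁ = ½[√(1 + 8Fr₁²) − 1] = ½[√107.8 − 1] = 4.69.
y₂ = 4.69 × 1.93 = 9.06 ft.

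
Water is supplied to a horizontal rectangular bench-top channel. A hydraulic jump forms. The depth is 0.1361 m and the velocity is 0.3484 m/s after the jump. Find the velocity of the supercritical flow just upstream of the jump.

V₁ = 2.217 m/s

Fr₂ = V₂/√(g·y₂) = 0.3484/√(9.81×0.1361) = 0.3015.
Since the conjugate-depth ratio holds either way, y₁/y₂ = ½[√(1 + 8Fr₂²) − 1] = ½[√1.7273 − 1] = 0.1571.
y₁ = 0.1571 × 0.1361 = 0.02139 m.
V₁ = q/y₁ = 0.04742/0.02139 = 2.217 m/s.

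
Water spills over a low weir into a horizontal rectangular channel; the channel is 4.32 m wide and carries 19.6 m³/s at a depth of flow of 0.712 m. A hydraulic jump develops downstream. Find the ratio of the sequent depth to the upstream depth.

q = Q/b = 19.6/4.32 = 4.54 m²/s; V₁ = q/y₁ = 6.37 m/s. Fr₁ = V₁/√(g·y₁) = 2.41.
By Bélanger, y₂/y₁ = ½[√(1 + 8Fr₁²) − 1] = ½[√47.51 − 1] = 2.95.

y₂/y₁ = 2.95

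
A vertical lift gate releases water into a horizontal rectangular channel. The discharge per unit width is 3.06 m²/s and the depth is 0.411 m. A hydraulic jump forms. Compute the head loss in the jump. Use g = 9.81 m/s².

ΔE = 1.15 m

V₁ = q/y₁ = 3.06/0.411 = 7.45 m/s. Fr₁ = V₁/√(g·y₁) = 7.45/√(9.81×0.411) = 3.71.
Conjugate-depth relation: y₂/y₁ = ½[√(1 + 8Fr₁²) − 1] = ½[√111.0 − 1] = 4.77.
y₂ = 4.77 × 0.411 = 1.96 m.
V₂ = q/y₂ = 3.06/1.96 = 1.56 m/s. E₁ = y₁ + V₁²/2g = 3.24 m; E₂ = y₂ + V₂²/2g = 2.08 m. ΔE = E₁ − E₂ = 1.15 m.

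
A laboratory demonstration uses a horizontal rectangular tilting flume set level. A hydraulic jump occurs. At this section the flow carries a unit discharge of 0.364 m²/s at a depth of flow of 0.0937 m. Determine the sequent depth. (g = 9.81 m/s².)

y₂ = 0.492 m

V₁ = q/y₁ = 0.364/0.0937 = 3.88 m/s. Fr₁ = V₁/√(g·y₁) = 3.88/√(9.81×0.0937) = 4.05.
Sequent-depth ratio: y₂/y₁ = ½[√(1 + 8Fr₁²) − 1] = ½[√132.3 − 1] = 5.25.
y₂ = 5.25 × 0.0937 = 0.492 m.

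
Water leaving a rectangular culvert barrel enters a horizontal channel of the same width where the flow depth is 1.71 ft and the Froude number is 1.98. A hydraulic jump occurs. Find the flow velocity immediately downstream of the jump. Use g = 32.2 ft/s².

Fr₁ = 1.98 (given).
Bélanger equation: y₂/y₁ = ½[√(1 + 8Fr₁²) − 1] = ½[√32.36 − 1] = 2.34.
y₂ = 2.34 × 1.71 = 4.01 ft.
V₁ = Fr₁·√(g·y₁) = 1.98×√(32.2×1.71) = 14.7 ft/s; q = V₁·y₁ = 25.1 ft²/s.
V₂ = q/y₂ = 25.1/4.01 = 6.27 ft/s.

V₂ = 6.27 ft/s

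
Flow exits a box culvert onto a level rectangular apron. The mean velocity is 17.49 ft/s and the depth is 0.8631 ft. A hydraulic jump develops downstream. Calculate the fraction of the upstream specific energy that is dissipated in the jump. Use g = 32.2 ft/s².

ΔE/E₁ = 0.304 (30.4%)

Fr₁ = V₁/√(g·y₁) = 17.49/√(32.2×0.8631) = 3.318.
Bélanger equation: y₂/y₁ = ½[√(1 + 8Fr₁²) − 1] = ½[√89.055 − 1] = 4.218.
y₂ = 4.218 × 0.8631 = 3.641 ft.
E₁ = y₁ + V₁²/2g = 5.613 ft. ΔE = (y₂ − y₁)³/(4y₁y₂) = 1.705 ft. ΔE/E₁ = 1.705/5.613 = 0.304.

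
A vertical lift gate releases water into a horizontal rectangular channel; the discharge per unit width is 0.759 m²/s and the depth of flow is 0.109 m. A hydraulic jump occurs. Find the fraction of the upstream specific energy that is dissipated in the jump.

V₁ = q/y₁ = 0.759/0.109 = 6.96 m/s. Fr₁ = V₁/√(g·y₁) = 6.96/√(9.81×0.109) = 6.73.
Conjugate-depth relation: y₂/y₁ = ½[√(1 + 8Fr₁²) − 1] = ½[√363.8 − 1] = 9.04.
y₂ = 9.04 × 0.109 = 0.985 m.
E₁ = y₁ + V₁²/2g = 2.58 m. ΔE = (y₂ − y₁)³/(4y₁y₂) = 1.57 m. ΔE/E₁ = 1.57/2.58 = 0.607.

ΔE/E₁ = 0.607 (60.7%)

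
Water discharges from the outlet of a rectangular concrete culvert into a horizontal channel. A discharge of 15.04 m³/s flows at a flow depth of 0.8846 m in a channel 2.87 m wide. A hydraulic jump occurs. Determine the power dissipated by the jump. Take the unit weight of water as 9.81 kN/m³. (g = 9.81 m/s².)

q = Q/b = 15.04/2.87 = 5.240 m²/s; V₁ = q/y₁ = 5.924 m/s. Fr₁ = V₁/√(g·y₁) = 2.011.
Sequent-depth ratio: y₂/y₁ = ½[√(1 + 8Fr₁²) − 1] = ½[√33.353 − 1] = 2.388.
y₂ = 2.388 × 0.8846 = 2.112 m.
Head loss: ΔE = (y₂ − y₁)³/(4y₁y₂) = (2.112 − 0.8846)³/(4×0.8846×2.112) = 1.849/7.473 = 0.2475 m.
P = γ·Q·ΔE = 9.81 × 15.04 × 0.2475 = 36.51 kW.

P = 36.51 kW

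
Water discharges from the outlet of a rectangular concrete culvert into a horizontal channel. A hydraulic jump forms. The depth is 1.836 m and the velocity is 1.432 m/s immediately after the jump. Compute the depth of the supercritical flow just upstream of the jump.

Fr₂ = V₂/√(g·y₂) = 1.432/√(9.81×1.836) = 0.3374.
Since the conjugate-depth ratio holds either way, y₁/y₂ = ½[√(1 + 8Fr₂²) − 1] = ½[√1.9108 − 1] = 0.1912.
y₁ = 0.1912 × 1.836 = 0.3510 m.

y₁ = 0.3510 m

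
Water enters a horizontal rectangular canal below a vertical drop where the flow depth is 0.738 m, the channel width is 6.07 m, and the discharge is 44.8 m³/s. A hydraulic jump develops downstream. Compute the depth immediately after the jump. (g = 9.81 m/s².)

q = Q/b = 44.8/6.07 = 7.38 m²/s; V₁ = q/y₁ = 10.0 m/s. Fr₁ = V₁/√(g·y₁) = 3.72.
From the momentum equation for a rectangular channel, y₂/y₁ = ½[√(1 + 8Fr₁²) − 1] = ½[√111.5 − 1] = 4.78.
y₂ = 4.78 × 0.738 = 3.53 m.

y₂ = 3.53 m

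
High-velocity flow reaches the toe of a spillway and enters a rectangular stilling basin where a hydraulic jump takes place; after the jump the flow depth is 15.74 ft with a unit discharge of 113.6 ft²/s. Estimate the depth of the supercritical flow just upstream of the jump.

y₁ = 2.754 ft

V₂ = q/y₂ = 113.6/15.74 = 7.217 ft/s; Fr₂ = V₂/√(g·y₂) = 0.3206.
Applying the sequent-depth relation in reverse, y₁/y₂ = ½[√(1 + 8Fr₂²) − 1] = ½[√1.8222 − 1] = 0.1749.
y₁ = 0.1749 × 15.74 = 2.754 ft.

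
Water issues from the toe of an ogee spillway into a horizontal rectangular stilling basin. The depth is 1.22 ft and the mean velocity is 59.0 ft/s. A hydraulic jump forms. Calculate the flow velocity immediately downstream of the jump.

Fr₁ = V₁/√(g·y₁) = 59.0/√(32.2×1.22) = 9.41.
Sequent-depth ratio: y₂/y₁ = ½[√(1 + 8Fr₁²) − 1] = ½[√709.9 − 1] = 12.8.
y₂ = 12.8 × 1.22 = 15.6 ft.
q = V₁·y₁ = 59.0 × 1.22 = 72.0 ft²/s.
V₂ = q/y₂ = 72.0/15.6 = 4.60 ft/s.

V₂ = 4.60 ft/s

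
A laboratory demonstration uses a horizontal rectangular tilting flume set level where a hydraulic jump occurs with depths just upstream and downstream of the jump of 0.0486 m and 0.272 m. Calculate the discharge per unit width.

q = 0.144 m²/s

For a rectangular channel the momentum equation gives q² = ½·g·y₁·y₂·(y₁ + y₂) = ½×9.81×0.0486×0.272×0.321 = 0.0208.
q = √0.0208 = 0.144 m²/s.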